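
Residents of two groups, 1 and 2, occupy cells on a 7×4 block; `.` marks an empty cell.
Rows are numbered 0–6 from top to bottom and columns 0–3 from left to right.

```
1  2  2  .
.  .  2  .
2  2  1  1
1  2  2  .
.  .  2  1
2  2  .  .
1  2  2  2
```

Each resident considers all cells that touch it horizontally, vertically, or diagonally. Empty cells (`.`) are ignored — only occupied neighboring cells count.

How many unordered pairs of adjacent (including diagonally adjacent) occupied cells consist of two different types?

Scan each occupied cell's neighbors to the right and below (and the two forward diagonals) so each pair is counted once.
From row 0: 1 unlike of 4 pairs (running 1/4).
From row 1: 2 unlike of 3 pairs (running 3/7).
From row 2: 6 unlike of 11 pairs (running 9/18).
From row 3: 2 unlike of 5 pairs (running 11/23).
From row 4: 1 unlike of 2 pairs (running 12/25).
From row 5: 2 unlike of 6 pairs (running 14/31).
From row 6: 1 unlike of 3 pairs (running 15/34).
Total adjacent occupied pairs: 34; unlike-type pairs: 15.

15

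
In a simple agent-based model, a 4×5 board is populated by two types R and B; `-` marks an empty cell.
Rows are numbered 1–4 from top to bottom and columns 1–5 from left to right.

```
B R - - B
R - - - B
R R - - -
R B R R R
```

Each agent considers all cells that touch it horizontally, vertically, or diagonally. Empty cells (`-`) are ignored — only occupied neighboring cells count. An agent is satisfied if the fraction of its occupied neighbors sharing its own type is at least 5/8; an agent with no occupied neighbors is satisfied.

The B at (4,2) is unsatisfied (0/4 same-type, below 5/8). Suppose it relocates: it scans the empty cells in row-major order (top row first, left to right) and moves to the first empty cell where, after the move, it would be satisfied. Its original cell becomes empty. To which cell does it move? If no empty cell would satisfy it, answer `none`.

(1,4)

Vacating (4,2). Empty cells in order:
  (1,3): 0/1 same-type → still unsatisfied.
  (1,4): 2/2 same-type → satisfied — stop here.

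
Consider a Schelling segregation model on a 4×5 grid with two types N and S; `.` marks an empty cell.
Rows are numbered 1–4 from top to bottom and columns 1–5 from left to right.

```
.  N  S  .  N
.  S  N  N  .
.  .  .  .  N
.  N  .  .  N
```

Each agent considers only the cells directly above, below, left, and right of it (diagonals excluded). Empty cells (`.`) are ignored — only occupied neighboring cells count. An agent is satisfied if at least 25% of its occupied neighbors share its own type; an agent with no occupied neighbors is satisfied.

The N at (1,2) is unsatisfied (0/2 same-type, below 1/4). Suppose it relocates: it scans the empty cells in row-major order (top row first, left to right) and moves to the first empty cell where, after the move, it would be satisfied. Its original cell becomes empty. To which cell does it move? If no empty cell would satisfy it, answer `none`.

Vacating (1,2). Empty cells in order:
  (1,1): 0/0 same-type → satisfied — stop here.

(1,1)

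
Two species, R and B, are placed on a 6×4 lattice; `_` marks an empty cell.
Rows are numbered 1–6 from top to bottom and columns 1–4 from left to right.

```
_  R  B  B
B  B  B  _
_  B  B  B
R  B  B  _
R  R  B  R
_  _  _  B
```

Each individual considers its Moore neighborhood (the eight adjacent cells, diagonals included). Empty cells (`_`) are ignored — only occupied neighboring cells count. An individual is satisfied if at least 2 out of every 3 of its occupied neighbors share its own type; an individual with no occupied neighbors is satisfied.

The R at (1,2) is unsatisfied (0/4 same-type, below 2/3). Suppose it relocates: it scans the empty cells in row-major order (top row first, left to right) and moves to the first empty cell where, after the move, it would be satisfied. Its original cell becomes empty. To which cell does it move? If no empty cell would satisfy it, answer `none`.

Vacating (1,2). Empty cells in order:
  (1,1): 0/2 same-type → still unsatisfied.
  (2,4): 0/5 same-type → still unsatisfied.
  (3,1): 1/5 same-type → still unsatisfied.
  (4,4): 1/5 same-type → still unsatisfied.
  (6,1): 2/2 same-type → satisfied — stop here.

(6,1)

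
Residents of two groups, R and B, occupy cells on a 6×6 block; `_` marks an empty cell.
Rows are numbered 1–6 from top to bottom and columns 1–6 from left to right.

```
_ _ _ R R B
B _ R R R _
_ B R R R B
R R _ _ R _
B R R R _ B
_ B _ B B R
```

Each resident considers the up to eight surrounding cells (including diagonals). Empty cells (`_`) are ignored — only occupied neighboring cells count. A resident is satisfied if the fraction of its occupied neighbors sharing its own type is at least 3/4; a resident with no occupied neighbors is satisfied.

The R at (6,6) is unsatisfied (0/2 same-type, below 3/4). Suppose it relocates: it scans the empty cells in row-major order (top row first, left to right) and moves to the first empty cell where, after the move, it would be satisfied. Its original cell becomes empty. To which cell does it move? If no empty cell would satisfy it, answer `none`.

Vacating (6,6). Empty cells in order:
  (1,1): 0/1 same-type → still unsatisfied.
  (1,2): 1/2 same-type → still unsatisfied.
  (1,3): 3/3 same-type → satisfied — stop here.

(1,3)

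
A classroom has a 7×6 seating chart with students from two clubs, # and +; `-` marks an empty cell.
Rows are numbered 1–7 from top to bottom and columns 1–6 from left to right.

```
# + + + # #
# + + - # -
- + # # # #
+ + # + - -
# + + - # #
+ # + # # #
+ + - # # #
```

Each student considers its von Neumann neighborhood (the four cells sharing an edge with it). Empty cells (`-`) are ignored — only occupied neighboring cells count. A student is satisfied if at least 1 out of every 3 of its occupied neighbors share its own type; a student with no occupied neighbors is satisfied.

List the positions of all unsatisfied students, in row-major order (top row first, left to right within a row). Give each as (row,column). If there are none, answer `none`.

(4,3), (4,4), (5,1), (6,2)

(1,1)# 1/2 ok
(1,2)+ 2/3 ok
(1,3)+ 3/3 ok
(1,4)+ 1/2 ok
(1,5)# 2/3 ok
(1,6)# 1/1 ok
(2,1)# 1/2 ok
(2,2)+ 3/4 ok
(2,3)+ 2/3 ok
(2,5)# 2/2 ok
(3,2)+ 2/3 ok
(3,3)# 2/4 ok
(3,4)# 2/3 ok
(3,5)# 3/3 ok
(3,6)# 1/1 ok
(4,1)+ 1/2 ok
(4,2)+ 3/4 ok
(4,3)# 1/4 unhappy
(4,4)+ 0/2 unhappy
(5,1)# 0/3 unhappy
(5,2)+ 2/4 ok
(5,3)+ 2/3 ok
(5,5)# 2/2 ok
(5,6)# 2/2 ok
(6,1)+ 1/3 ok
(6,2)# 0/4 unhappy
(6,3)+ 1/3 ok
(6,4)# 2/3 ok
(6,5)# 4/4 ok
(6,6)# 3/3 ok
(7,1)+ 2/2 ok
(7,2)+ 1/2 ok
(7,4)# 2/2 ok
(7,5)# 3/3 ok
(7,6)# 2/2 ok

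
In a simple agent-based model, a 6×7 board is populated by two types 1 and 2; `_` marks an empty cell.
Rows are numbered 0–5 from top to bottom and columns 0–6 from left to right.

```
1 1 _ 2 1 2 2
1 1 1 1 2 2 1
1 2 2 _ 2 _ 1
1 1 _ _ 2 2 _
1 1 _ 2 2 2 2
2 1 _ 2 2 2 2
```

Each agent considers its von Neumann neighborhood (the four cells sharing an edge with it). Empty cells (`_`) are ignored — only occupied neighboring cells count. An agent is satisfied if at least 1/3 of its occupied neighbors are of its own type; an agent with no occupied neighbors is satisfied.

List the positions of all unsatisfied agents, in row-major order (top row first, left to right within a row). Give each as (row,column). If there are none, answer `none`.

(0,3), (0,4), (2,1), (5,0)

Row 0: (0,0)1 2/2 ✓ · (0,1)1 2/2 ✓ · (0,3)2 0/2 ✗ · (0,4)1 0/3 ✗ · (0,5)2 2/3 ✓ · (0,6)2 1/2 ✓
Row 1: (1,0)1 3/3 ✓ · (1,1)1 3/4 ✓ · (1,2)1 2/3 ✓ · (1,3)1 1/3 ✓ · (1,4)2 2/4 ✓ · (1,5)2 2/3 ✓ · (1,6)1 1/3 ✓
Row 2: (2,0)1 2/3 ✓ · (2,1)2 1/4 ✗ · (2,2)2 1/2 ✓ · (2,4)2 2/2 ✓ · (2,6)1 1/1 ✓
Row 3: (3,0)1 3/3 ✓ · (3,1)1 2/3 ✓ · (3,4)2 3/3 ✓ · (3,5)2 2/2 ✓
Row 4: (4,0)1 2/3 ✓ · (4,1)1 3/3 ✓ · (4,3)2 2/2 ✓ · (4,4)2 4/4 ✓ · (4,5)2 4/4 ✓ · (4,6)2 2/2 ✓
Row 5: (5,0)2 0/2 ✗ · (5,1)1 1/2 ✓ · (5,3)2 2/2 ✓ · (5,4)2 3/3 ✓ · (5,5)2 3/3 ✓ · (5,6)2 2/2 ✓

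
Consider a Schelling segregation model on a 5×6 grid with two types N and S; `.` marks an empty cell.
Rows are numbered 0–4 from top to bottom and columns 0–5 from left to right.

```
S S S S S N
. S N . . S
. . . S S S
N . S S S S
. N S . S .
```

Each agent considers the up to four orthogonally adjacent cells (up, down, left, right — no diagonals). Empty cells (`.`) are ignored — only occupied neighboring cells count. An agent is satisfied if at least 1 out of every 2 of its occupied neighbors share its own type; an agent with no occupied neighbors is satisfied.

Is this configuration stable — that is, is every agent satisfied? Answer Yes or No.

No

(0,0)S 1/1 satisfied
(0,1)S 3/3 satisfied
(0,2)S 2/3 satisfied
(0,3)S 2/2 satisfied
(0,4)S 1/2 satisfied
(0,5)N 0/2 not
(1,1)S 1/2 satisfied
(1,2)N 0/2 not
(1,5)S 1/2 satisfied
(2,3)S 2/2 satisfied
(2,4)S 3/3 satisfied
(2,5)S 3/3 satisfied
(3,0)N 0/0 satisfied
(3,2)S 2/2 satisfied
(3,3)S 3/3 satisfied
(3,4)S 4/4 satisfied
(3,5)S 2/2 satisfied
(4,1)N 0/1 not
(4,2)S 1/2 satisfied
(4,4)S 1/1 satisfied
For instance (0,5) has only 0/2 same-type neighbors, below 1/2.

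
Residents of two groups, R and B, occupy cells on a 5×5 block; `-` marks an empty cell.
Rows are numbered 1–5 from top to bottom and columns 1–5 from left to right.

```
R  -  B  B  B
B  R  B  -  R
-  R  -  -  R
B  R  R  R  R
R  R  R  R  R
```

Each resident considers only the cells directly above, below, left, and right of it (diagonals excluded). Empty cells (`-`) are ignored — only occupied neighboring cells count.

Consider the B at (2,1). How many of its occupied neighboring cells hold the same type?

Occupied neighbors of (2,1): (1,1)=R, (2,2)=R.
Same type (B): 0 of 2.

0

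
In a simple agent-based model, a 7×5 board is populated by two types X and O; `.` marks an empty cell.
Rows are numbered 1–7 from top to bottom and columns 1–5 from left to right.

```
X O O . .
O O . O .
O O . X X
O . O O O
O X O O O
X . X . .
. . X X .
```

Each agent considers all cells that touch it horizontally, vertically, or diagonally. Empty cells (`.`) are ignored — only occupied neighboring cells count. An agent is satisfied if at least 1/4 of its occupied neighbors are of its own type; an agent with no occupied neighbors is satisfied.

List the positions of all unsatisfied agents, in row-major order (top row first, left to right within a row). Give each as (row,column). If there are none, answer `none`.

(1,1), (3,4)

(1,1)X 0/3 not
(1,2)O 3/4 satisfied
(1,3)O 3/3 satisfied
(2,1)O 4/5 satisfied
(2,2)O 5/6 satisfied
(2,4)O 1/3 satisfied
(3,1)O 4/4 satisfied
(3,2)O 5/5 satisfied
(3,4)X 1/5 not
(3,5)X 1/4 satisfied
(4,1)O 3/4 satisfied
(4,3)O 4/6 satisfied
(4,4)O 5/7 satisfied
(4,5)O 3/5 satisfied
(5,1)O 1/3 satisfied
(5,2)X 2/6 satisfied
(5,3)O 3/5 satisfied
(5,4)O 5/6 satisfied
(5,5)O 3/3 satisfied
(6,1)X 1/2 satisfied
(6,3)X 3/5 satisfied
(7,3)X 2/2 satisfied
(7,4)X 2/2 satisfied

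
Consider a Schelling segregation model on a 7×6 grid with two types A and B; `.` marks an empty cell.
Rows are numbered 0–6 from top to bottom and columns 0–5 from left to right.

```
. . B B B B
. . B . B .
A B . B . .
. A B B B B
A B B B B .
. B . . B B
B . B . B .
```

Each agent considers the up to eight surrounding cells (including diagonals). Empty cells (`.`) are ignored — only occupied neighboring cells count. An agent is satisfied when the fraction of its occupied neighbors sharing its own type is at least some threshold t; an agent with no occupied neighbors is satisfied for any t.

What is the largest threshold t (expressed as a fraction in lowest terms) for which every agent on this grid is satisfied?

(0,2)B 2/2
(0,3)B 4/4
(0,4)B 3/3
(0,5)B 2/2
(1,2)B 4/4
(1,4)B 4/4
(2,0)A 1/2
(2,1)B 2/4
(2,3)B 5/5
(3,1)A 2/6
(3,2)B 6/7
(3,3)B 6/6
(3,4)B 5/5
(3,5)B 2/2
(4,0)A 1/3
(4,1)B 3/5
(4,2)B 5/6
(4,3)B 6/6
(4,4)B 6/6
(5,1)B 4/5
(5,4)B 4/4
(5,5)B 3/3
(6,0)B 1/1
(6,2)B 1/1
(6,4)B 2/2
The smallest same-type fraction is 2/6 at (3,1), which reduces to 1/3. Any threshold above that leaves this agent unsatisfied.

1/3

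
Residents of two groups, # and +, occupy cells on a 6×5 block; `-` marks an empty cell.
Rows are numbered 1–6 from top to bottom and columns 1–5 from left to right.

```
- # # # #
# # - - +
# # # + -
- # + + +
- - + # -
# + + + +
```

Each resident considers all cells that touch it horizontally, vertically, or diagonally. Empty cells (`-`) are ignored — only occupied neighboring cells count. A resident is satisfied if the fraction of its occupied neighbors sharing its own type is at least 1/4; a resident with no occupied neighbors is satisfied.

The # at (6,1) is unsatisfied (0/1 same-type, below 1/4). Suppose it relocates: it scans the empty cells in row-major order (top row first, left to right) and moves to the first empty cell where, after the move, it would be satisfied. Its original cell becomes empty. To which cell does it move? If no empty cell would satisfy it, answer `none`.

Vacating (6,1). Empty cells in order:
  (1,1): 3/3 same-type → satisfied — stop here.

(1,1)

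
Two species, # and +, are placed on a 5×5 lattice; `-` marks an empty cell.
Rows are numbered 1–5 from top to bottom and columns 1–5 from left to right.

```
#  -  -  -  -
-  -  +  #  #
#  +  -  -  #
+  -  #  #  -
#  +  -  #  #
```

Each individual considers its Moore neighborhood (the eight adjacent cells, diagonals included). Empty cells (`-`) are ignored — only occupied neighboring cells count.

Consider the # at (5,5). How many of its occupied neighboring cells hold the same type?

2

Occupied neighbors of (5,5): (4,4)=#, (5,4)=#.
Same type (#): 2 of 2.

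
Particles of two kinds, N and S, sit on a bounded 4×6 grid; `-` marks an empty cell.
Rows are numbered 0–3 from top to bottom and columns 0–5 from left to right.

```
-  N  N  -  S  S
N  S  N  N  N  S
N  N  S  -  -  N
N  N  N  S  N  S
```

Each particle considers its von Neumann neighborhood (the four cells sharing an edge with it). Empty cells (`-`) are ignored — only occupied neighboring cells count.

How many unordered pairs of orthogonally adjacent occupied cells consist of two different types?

14

Scan each occupied cell's neighbors to the right and below so each pair is counted once.
From row 0: 2 unlike of 6 pairs (running 2/6).
From row 1: 6 unlike of 9 pairs (running 8/15).
From row 2: 3 unlike of 6 pairs (running 11/21).
From row 3: 3 unlike of 5 pairs (running 14/26).
Total adjacent occupied pairs: 26; unlike-type pairs: 14.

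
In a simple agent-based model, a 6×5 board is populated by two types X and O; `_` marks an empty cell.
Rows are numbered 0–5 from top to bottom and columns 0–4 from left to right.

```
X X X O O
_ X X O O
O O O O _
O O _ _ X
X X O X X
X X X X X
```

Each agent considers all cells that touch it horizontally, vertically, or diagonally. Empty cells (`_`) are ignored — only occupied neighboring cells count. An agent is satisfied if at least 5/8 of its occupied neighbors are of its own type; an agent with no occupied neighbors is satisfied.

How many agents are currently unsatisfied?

(0,0)X 2/2 ok
(0,1)X 4/4 ok
(0,2)X 3/5 unhappy
(0,3)O 3/5 unhappy
(0,4)O 3/3 ok
(1,1)X 4/7 unhappy
(1,2)X 3/8 unhappy
(1,3)O 5/7 ok
(1,4)O 4/4 ok
(2,0)O 3/4 ok
(2,1)O 4/6 ok
(2,2)O 4/6 ok
(2,3)O 3/5 unhappy
(3,0)O 3/5 unhappy
(3,1)O 5/7 ok
(3,4)X 2/3 ok
(4,0)X 3/5 unhappy
(4,1)X 4/7 unhappy
(4,2)O 1/6 unhappy
(4,3)X 5/6 ok
(4,4)X 4/4 ok
(5,0)X 3/3 ok
(5,1)X 4/5 ok
(5,2)X 4/5 ok
(5,3)X 4/5 ok
(5,4)X 3/3 ok
Unsatisfied: (0,2), (0,3), (1,1), (1,2), (2,3), (3,0), (4,0), (4,1), (4,2) — 9 in total.

9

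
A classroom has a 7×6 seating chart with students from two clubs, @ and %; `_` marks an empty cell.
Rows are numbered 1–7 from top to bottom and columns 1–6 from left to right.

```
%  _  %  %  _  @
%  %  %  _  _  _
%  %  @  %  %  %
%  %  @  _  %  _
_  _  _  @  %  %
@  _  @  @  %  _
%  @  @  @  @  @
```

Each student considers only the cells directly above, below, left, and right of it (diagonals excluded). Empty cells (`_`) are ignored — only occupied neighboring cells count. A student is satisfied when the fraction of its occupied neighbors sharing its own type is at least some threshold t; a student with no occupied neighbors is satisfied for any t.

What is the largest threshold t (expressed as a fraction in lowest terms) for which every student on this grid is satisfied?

(1,1)% 1/1
(1,3)% 2/2
(1,4)% 1/1
(1,6)@ — no occupied neighbors
(2,1)% 3/3
(2,2)% 3/3
(2,3)% 2/3
(3,1)% 3/3
(3,2)% 3/4
(3,3)@ 1/4
(3,4)% 1/2
(3,5)% 3/3
(3,6)% 1/1
(4,1)% 2/2
(4,2)% 2/3
(4,3)@ 1/2
(4,5)% 2/2
(5,4)@ 1/2
(5,5)% 3/4
(5,6)% 1/1
(6,1)@ 0/1
(6,3)@ 2/2
(6,4)@ 3/4
(6,5)% 1/3
(7,1)% 0/2
(7,2)@ 1/2
(7,3)@ 3/3
(7,4)@ 3/3
(7,5)@ 2/3
(7,6)@ 1/1
The smallest same-type fraction is 0/1 at (6,1), which reduces to 0/1. Any threshold above that leaves this student unsatisfied.

0/1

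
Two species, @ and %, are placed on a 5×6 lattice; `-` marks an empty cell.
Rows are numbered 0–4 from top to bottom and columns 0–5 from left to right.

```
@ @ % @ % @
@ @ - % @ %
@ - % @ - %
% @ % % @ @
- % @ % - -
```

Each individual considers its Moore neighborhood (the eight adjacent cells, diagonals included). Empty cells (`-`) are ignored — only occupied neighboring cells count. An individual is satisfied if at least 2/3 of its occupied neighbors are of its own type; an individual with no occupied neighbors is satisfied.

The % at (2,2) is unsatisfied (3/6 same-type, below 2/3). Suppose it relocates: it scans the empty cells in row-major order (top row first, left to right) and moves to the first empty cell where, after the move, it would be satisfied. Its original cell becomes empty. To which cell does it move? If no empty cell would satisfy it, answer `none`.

Vacating (2,2). Empty cells in order:
  (1,2): 2/6 same-type → still unsatisfied.
  (2,1): 2/6 same-type → still unsatisfied.
  (2,4): 4/8 same-type → still unsatisfied.
  (4,0): 2/3 same-type → satisfied — stop here.

(4,0)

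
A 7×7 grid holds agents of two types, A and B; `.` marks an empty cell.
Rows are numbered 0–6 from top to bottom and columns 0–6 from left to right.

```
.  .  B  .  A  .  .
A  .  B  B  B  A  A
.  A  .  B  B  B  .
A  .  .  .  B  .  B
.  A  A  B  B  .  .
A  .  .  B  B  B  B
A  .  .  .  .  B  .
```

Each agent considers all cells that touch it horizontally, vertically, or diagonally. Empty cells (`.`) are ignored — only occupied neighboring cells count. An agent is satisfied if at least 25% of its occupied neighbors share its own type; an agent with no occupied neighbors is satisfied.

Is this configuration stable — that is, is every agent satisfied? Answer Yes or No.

Yes

Row 0: (0,2)B 2/2 ok · (0,4)A 1/3 ok
Row 1: (1,0)A 1/1 ok · (1,2)B 3/4 ok · (1,3)B 5/6 ok · (1,4)B 4/6 ok · (1,5)A 2/5 ok · (1,6)A 1/2 ok
Row 2: (2,1)A 2/3 ok · (2,3)B 5/5 ok · (2,4)B 5/6 ok · (2,5)B 4/6 ok
Row 3: (3,0)A 2/2 ok · (3,4)B 5/5 ok · (3,6)B 1/1 ok
Row 4: (4,1)A 3/3 ok · (4,2)A 1/3 ok · (4,3)B 4/5 ok · (4,4)B 5/5 ok
Row 5: (5,0)A 2/2 ok · (5,3)B 3/4 ok · (5,4)B 5/5 ok · (5,5)B 4/4 ok · (5,6)B 2/2 ok
Row 6: (6,0)A 1/1 ok · (6,5)B 3/3 ok
All meet the threshold, so the configuration is stable.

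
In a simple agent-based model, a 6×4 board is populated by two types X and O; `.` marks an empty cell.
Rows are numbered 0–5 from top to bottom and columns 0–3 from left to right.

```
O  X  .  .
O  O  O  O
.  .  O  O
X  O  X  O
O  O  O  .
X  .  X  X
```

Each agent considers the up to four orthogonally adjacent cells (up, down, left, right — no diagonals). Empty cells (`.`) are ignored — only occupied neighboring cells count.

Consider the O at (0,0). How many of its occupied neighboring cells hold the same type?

1

Occupied neighbors of (0,0): (1,0)=O, (0,1)=X.
Same type (O): 1 of 2.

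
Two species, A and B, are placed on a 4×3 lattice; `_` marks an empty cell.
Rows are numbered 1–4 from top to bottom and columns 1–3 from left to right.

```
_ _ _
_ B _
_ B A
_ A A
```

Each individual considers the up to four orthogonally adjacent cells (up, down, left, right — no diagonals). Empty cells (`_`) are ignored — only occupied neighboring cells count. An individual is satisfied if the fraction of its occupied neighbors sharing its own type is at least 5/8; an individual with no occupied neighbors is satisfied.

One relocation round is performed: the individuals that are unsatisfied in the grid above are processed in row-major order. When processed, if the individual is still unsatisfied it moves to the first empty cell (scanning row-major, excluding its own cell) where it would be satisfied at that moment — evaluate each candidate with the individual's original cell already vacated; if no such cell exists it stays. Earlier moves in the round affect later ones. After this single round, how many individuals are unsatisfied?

Initially unsatisfied (in order): (3,2), (3,3), (4,2).
  (3,2) → (1,1).
  (3,3): now satisfied by earlier moves; stays.
  (4,2): now satisfied by earlier moves; stays.
Resulting grid:
B _ _
_ B _
_ _ A
_ A A
All satisfied now.

0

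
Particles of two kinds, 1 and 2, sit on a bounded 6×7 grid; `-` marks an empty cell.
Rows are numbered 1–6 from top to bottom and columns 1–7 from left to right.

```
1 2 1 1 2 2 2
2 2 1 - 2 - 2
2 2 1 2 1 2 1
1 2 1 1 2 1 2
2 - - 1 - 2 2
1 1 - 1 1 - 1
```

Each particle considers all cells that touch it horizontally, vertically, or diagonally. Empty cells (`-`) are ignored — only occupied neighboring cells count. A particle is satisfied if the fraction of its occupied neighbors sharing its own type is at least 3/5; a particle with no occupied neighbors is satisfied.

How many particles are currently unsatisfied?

23

Row 1: (1,1)1 0/3 unhappy · (1,2)2 2/5 unhappy · (1,3)1 2/4 unhappy · (1,4)1 2/4 unhappy · (1,5)2 2/3 ok · (1,6)2 4/4 ok · (1,7)2 2/2 ok
Row 2: (2,1)2 4/5 ok · (2,2)2 4/8 unhappy · (2,3)1 3/7 unhappy · (2,5)2 4/6 ok · (2,7)2 3/4 ok
Row 3: (3,1)2 4/5 ok · (3,2)2 4/8 unhappy · (3,3)1 3/7 unhappy · (3,4)2 2/7 unhappy · (3,5)1 2/6 unhappy · (3,6)2 4/7 unhappy · (3,7)1 1/4 unhappy
Row 4: (4,1)1 0/4 unhappy · (4,2)2 3/6 unhappy · (4,3)1 3/6 unhappy · (4,4)1 4/6 ok · (4,5)2 3/7 unhappy · (4,6)1 2/7 unhappy · (4,7)2 3/5 ok
Row 5: (5,1)2 1/4 unhappy · (5,4)1 4/5 ok · (5,6)2 3/6 unhappy · (5,7)2 2/4 unhappy
Row 6: (6,1)1 1/2 unhappy · (6,2)1 1/2 unhappy · (6,4)1 2/2 ok · (6,5)1 2/3 ok · (6,7)1 0/2 unhappy
Unsatisfied: (1,1), (1,2), (1,3), (1,4), (2,2), (2,3), (3,2), (3,3), (3,4), (3,5), (3,6), (3,7), (4,1), (4,2), (4,3), (4,5), (4,6), (5,1), (5,6), (5,7), (6,1), (6,2), (6,7) — 23 in total.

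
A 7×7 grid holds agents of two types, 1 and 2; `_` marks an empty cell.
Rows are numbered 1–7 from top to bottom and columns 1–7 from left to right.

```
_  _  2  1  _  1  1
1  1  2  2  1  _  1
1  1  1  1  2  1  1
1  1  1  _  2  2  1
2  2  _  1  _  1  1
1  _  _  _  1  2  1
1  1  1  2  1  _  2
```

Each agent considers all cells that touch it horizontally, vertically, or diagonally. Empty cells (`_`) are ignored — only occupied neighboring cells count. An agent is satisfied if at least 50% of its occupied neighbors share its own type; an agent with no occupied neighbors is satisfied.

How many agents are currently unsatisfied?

(1,3)2 2/4 ok
(1,4)1 1/4 unhappy
(1,6)1 3/3 ok
(1,7)1 2/2 ok
(2,1)1 3/3 ok
(2,2)1 4/6 ok
(2,3)2 2/7 unhappy
(2,4)2 3/7 unhappy
(2,5)1 4/6 ok
(2,7)1 4/4 ok
(3,1)1 5/5 ok
(3,2)1 7/8 ok
(3,3)1 5/7 ok
(3,4)1 3/7 unhappy
(3,5)2 3/6 ok
(3,6)1 4/7 ok
(3,7)1 3/4 ok
(4,1)1 3/5 ok
(4,2)1 5/7 ok
(4,3)1 5/6 ok
(4,5)2 2/6 unhappy
(4,6)2 2/7 unhappy
(4,7)1 4/5 ok
(5,1)2 1/4 unhappy
(5,2)2 1/5 unhappy
(5,4)1 2/3 ok
(5,6)1 4/7 ok
(5,7)1 3/5 ok
(6,1)1 2/4 ok
(6,5)1 3/5 ok
(6,6)2 1/6 unhappy
(6,7)1 2/4 ok
(7,1)1 2/2 ok
(7,2)1 3/3 ok
(7,3)1 1/2 ok
(7,4)2 0/3 unhappy
(7,5)1 1/3 unhappy
(7,7)2 1/2 ok
Unsatisfied: (1,4), (2,3), (2,4), (3,4), (4,5), (4,6), (5,1), (5,2), (6,6), (7,4), (7,5) — 11 in total.

11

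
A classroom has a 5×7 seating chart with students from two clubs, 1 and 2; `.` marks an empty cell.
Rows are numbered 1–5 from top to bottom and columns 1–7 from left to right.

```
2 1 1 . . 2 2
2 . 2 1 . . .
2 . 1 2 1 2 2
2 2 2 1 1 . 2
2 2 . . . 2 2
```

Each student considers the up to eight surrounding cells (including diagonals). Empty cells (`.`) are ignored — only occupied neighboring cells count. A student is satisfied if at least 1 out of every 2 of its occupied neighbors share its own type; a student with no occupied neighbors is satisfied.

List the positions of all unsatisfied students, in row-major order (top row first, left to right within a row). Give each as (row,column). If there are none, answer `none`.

(1,2), (2,3), (3,3), (3,4), (4,5)

(1,1)2 1/2 ✓
(1,2)1 1/4 ✗
(1,3)1 2/3 ✓
(1,6)2 1/1 ✓
(1,7)2 1/1 ✓
(2,1)2 2/3 ✓
(2,3)2 1/5 ✗
(2,4)1 3/5 ✓
(3,1)2 3/3 ✓
(3,3)1 2/6 ✗
(3,4)2 2/7 ✗
(3,5)1 3/5 ✓
(3,6)2 2/4 ✓
(3,7)2 2/2 ✓
(4,1)2 4/4 ✓
(4,2)2 5/6 ✓
(4,3)2 3/5 ✓
(4,4)1 3/5 ✓
(4,5)1 2/5 ✗
(4,7)2 4/4 ✓
(5,1)2 3/3 ✓
(5,2)2 4/4 ✓
(5,6)2 2/3 ✓
(5,7)2 2/2 ✓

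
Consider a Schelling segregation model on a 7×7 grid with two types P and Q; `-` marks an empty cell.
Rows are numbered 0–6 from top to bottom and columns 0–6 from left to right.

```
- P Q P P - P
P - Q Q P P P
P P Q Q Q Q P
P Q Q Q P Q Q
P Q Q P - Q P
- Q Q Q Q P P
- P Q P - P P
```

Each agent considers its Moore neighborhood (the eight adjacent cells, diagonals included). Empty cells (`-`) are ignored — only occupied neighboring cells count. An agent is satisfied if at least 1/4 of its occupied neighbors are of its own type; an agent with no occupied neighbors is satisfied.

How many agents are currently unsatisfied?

4

Row 0: (0,1)P 1/3 satisfied · (0,2)Q 2/4 satisfied · (0,3)P 2/5 satisfied · (0,4)P 3/4 satisfied · (0,6)P 2/2 satisfied
Row 1: (1,0)P 3/3 satisfied · (1,2)Q 4/7 satisfied · (1,3)Q 5/8 satisfied · (1,4)P 3/7 satisfied · (1,5)P 5/7 satisfied · (1,6)P 3/4 satisfied
Row 2: (2,0)P 3/4 satisfied · (2,1)P 3/7 satisfied · (2,2)Q 6/7 satisfied · (2,3)Q 6/8 satisfied · (2,4)Q 5/8 satisfied · (2,5)Q 3/8 satisfied · (2,6)P 2/5 satisfied
Row 3: (3,0)P 3/5 satisfied · (3,1)Q 4/8 satisfied · (3,2)Q 6/8 satisfied · (3,3)Q 5/7 satisfied · (3,4)P 1/7 not · (3,5)Q 4/7 satisfied · (3,6)Q 3/5 satisfied
Row 4: (4,0)P 1/4 satisfied · (4,1)Q 5/7 satisfied · (4,2)Q 7/8 satisfied · (4,3)P 1/7 not · (4,5)Q 3/7 satisfied · (4,6)P 2/5 satisfied
Row 5: (5,1)Q 4/6 satisfied · (5,2)Q 5/8 satisfied · (5,3)Q 4/6 satisfied · (5,4)Q 2/6 satisfied · (5,5)P 4/6 satisfied · (5,6)P 4/5 satisfied
Row 6: (6,1)P 0/3 not · (6,2)Q 3/5 satisfied · (6,3)P 0/4 not · (6,5)P 3/4 satisfied · (6,6)P 3/3 satisfied
Unsatisfied: (3,4), (4,3), (6,1), (6,3) — 4 in total.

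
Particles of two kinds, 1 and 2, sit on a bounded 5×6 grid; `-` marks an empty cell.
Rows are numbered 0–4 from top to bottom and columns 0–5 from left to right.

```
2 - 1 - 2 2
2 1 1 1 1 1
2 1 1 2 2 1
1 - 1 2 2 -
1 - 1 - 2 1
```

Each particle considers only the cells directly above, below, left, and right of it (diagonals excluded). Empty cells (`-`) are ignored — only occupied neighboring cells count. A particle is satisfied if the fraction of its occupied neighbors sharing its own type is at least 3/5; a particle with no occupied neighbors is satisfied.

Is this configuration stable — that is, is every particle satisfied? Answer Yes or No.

No

Row 0: (0,0)2 1/1 satisfied · (0,2)1 1/1 satisfied · (0,4)2 1/2 not · (0,5)2 1/2 not
Row 1: (1,0)2 2/3 satisfied · (1,1)1 2/3 satisfied · (1,2)1 4/4 satisfied · (1,3)1 2/3 satisfied · (1,4)1 2/4 not · (1,5)1 2/3 satisfied
Row 2: (2,0)2 1/3 not · (2,1)1 2/3 satisfied · (2,2)1 3/4 satisfied · (2,3)2 2/4 not · (2,4)2 2/4 not · (2,5)1 1/2 not
Row 3: (3,0)1 1/2 not · (3,2)1 2/3 satisfied · (3,3)2 2/3 satisfied · (3,4)2 3/3 satisfied
Row 4: (4,0)1 1/1 satisfied · (4,2)1 1/1 satisfied · (4,4)2 1/2 not · (4,5)1 0/1 not
For instance (0,4) has only 1/2 same-type neighbors, below 3/5.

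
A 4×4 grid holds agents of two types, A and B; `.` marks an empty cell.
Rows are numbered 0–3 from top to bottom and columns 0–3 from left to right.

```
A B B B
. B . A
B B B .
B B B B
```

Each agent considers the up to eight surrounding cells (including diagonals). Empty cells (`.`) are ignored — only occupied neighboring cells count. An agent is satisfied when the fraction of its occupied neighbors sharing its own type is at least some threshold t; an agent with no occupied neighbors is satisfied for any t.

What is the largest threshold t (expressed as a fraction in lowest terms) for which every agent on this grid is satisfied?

(0,0)A 0/2
(0,1)B 2/3
(0,2)B 3/4
(0,3)B 1/2
(1,1)B 5/6
(1,3)A 0/3
(2,0)B 4/4
(2,1)B 6/6
(2,2)B 5/6
(3,0)B 3/3
(3,1)B 5/5
(3,2)B 4/4
(3,3)B 2/2
The smallest same-type fraction is 0/2 at (0,0), which reduces to 0/1. Any threshold above that leaves this agent unsatisfied.

0/1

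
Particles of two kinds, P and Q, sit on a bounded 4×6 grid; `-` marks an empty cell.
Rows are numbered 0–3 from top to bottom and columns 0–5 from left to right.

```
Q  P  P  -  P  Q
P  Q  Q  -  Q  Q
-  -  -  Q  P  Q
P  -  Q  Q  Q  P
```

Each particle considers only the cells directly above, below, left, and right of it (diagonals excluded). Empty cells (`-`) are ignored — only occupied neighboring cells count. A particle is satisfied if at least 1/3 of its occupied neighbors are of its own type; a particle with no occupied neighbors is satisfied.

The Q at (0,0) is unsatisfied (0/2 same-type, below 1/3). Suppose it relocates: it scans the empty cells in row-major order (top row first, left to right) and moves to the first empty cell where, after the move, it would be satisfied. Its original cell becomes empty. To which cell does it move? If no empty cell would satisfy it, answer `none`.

Vacating (0,0). Empty cells in order:
  (0,3): 0/2 same-type → still unsatisfied.
  (1,3): 3/3 same-type → satisfied — stop here.

(1,3)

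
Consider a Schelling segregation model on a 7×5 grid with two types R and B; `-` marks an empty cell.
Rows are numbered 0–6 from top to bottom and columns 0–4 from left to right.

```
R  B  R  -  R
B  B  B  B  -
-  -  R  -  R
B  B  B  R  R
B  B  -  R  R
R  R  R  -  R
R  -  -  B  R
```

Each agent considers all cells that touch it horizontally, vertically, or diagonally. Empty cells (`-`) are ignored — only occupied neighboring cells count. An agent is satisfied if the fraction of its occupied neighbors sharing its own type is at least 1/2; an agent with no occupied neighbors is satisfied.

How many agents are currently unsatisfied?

7

Row 0: (0,0)R 0/3 ✗ · (0,1)B 3/5 ✓ · (0,2)R 0/4 ✗ · (0,4)R 0/1 ✗
Row 1: (1,0)B 2/3 ✓ · (1,1)B 3/6 ✓ · (1,2)B 3/5 ✓ · (1,3)B 1/5 ✗
Row 2: (2,2)R 1/6 ✗ · (2,4)R 2/3 ✓
Row 3: (3,0)B 3/3 ✓ · (3,1)B 4/5 ✓ · (3,2)B 2/5 ✗ · (3,3)R 5/6 ✓ · (3,4)R 4/4 ✓
Row 4: (4,0)B 3/5 ✓ · (4,1)B 4/7 ✓ · (4,3)R 5/6 ✓ · (4,4)R 4/4 ✓
Row 5: (5,0)R 2/4 ✓ · (5,1)R 3/5 ✓ · (5,2)R 2/4 ✓ · (5,4)R 3/4 ✓
Row 6: (6,0)R 2/2 ✓ · (6,3)B 0/3 ✗ · (6,4)R 1/2 ✓
Unsatisfied: (0,0), (0,2), (0,4), (1,3), (2,2), (3,2), (6,3) — 7 in total.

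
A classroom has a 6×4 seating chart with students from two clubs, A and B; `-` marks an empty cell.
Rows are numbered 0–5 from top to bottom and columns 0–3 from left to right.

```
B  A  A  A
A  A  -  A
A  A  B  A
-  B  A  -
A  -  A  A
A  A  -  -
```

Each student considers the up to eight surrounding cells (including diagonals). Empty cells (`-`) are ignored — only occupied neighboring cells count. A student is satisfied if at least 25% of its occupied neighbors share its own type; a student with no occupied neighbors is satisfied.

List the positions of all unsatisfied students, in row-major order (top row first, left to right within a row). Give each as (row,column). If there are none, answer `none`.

(0,0), (2,2), (3,1)

Row 0: (0,0)B 0/3 not · (0,1)A 3/4 satisfied · (0,2)A 4/4 satisfied · (0,3)A 2/2 satisfied
Row 1: (1,0)A 4/5 satisfied · (1,1)A 5/7 satisfied · (1,3)A 3/4 satisfied
Row 2: (2,0)A 3/4 satisfied · (2,1)A 4/6 satisfied · (2,2)B 1/6 not · (2,3)A 2/3 satisfied
Row 3: (3,1)B 1/6 not · (3,2)A 4/6 satisfied
Row 4: (4,0)A 2/3 satisfied · (4,2)A 3/4 satisfied · (4,3)A 2/2 satisfied
Row 5: (5,0)A 2/2 satisfied · (5,1)A 3/3 satisfied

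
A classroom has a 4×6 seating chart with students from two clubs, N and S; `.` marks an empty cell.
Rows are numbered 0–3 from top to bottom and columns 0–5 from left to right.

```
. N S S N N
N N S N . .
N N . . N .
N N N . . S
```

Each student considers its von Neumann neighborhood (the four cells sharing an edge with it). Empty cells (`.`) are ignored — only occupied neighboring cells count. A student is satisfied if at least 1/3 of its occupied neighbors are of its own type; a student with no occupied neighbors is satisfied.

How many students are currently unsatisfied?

1

Row 0: (0,1)N 1/2 ✓ · (0,2)S 2/3 ✓ · (0,3)S 1/3 ✓ · (0,4)N 1/2 ✓ · (0,5)N 1/1 ✓
Row 1: (1,0)N 2/2 ✓ · (1,1)N 3/4 ✓ · (1,2)S 1/3 ✓ · (1,3)N 0/2 ✗
Row 2: (2,0)N 3/3 ✓ · (2,1)N 3/3 ✓ · (2,4)N 0/0 ✓
Row 3: (3,0)N 2/2 ✓ · (3,1)N 3/3 ✓ · (3,2)N 1/1 ✓ · (3,5)S 0/0 ✓
Unsatisfied: (1,3) — 1 in total.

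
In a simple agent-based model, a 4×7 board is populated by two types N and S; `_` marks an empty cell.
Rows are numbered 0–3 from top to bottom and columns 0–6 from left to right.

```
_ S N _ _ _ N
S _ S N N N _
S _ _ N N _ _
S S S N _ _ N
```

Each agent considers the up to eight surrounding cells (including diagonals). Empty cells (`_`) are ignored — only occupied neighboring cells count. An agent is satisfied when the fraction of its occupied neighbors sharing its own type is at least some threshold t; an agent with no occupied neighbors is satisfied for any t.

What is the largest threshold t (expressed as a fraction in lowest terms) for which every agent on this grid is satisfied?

(0,1)S 2/3
(0,2)N 1/3
(0,6)N 1/1
(1,0)S 2/2
(1,2)S 1/4
(1,3)N 4/5
(1,4)N 4/4
(1,5)N 3/3
(2,0)S 3/3
(2,3)N 4/6
(2,4)N 5/5
(3,0)S 2/2
(3,1)S 3/3
(3,2)S 1/3
(3,3)N 2/3
(3,6)N — no occupied neighbors
The smallest same-type fraction is 1/4 at (1,2), which reduces to 1/4. Any threshold above that leaves this agent unsatisfied.

1/4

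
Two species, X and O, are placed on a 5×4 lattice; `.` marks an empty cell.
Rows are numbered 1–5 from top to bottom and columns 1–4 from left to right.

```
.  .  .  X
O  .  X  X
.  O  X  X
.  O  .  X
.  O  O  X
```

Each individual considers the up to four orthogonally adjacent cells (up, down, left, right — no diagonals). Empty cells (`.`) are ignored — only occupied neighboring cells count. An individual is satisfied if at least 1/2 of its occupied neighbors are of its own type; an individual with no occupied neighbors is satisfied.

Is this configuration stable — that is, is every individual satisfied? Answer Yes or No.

(1,4)X 1/1 ok
(2,1)O 0/0 ok
(2,3)X 2/2 ok
(2,4)X 3/3 ok
(3,2)O 1/2 ok
(3,3)X 2/3 ok
(3,4)X 3/3 ok
(4,2)O 2/2 ok
(4,4)X 2/2 ok
(5,2)O 2/2 ok
(5,3)O 1/2 ok
(5,4)X 1/2 ok
All meet the threshold, so the configuration is stable.

Yes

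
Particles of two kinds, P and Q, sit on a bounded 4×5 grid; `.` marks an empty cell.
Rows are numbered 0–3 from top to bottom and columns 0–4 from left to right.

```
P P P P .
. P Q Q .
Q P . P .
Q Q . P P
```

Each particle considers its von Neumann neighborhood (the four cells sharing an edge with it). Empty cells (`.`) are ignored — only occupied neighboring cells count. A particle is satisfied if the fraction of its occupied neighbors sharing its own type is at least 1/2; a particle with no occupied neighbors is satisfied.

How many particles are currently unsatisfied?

3

(0,0)P 1/1 ✓
(0,1)P 3/3 ✓
(0,2)P 2/3 ✓
(0,3)P 1/2 ✓
(1,1)P 2/3 ✓
(1,2)Q 1/3 ✗
(1,3)Q 1/3 ✗
(2,0)Q 1/2 ✓
(2,1)P 1/3 ✗
(2,3)P 1/2 ✓
(3,0)Q 2/2 ✓
(3,1)Q 1/2 ✓
(3,3)P 2/2 ✓
(3,4)P 1/1 ✓
Unsatisfied: (1,2), (1,3), (2,1) — 3 in total.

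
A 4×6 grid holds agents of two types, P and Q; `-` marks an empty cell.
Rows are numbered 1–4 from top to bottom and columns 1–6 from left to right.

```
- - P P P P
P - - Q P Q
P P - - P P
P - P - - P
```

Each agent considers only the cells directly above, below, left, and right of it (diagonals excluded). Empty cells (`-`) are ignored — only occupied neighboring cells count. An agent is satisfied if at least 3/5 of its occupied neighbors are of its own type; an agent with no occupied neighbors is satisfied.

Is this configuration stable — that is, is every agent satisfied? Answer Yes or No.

No

(1,3)P 1/1 satisfied
(1,4)P 2/3 satisfied
(1,5)P 3/3 satisfied
(1,6)P 1/2 not
(2,1)P 1/1 satisfied
(2,4)Q 0/2 not
(2,5)P 2/4 not
(2,6)Q 0/3 not
(3,1)P 3/3 satisfied
(3,2)P 1/1 satisfied
(3,5)P 2/2 satisfied
(3,6)P 2/3 satisfied
(4,1)P 1/1 satisfied
(4,3)P 0/0 satisfied
(4,6)P 1/1 satisfied
For instance (1,6) has only 1/2 same-type neighbors, below 3/5.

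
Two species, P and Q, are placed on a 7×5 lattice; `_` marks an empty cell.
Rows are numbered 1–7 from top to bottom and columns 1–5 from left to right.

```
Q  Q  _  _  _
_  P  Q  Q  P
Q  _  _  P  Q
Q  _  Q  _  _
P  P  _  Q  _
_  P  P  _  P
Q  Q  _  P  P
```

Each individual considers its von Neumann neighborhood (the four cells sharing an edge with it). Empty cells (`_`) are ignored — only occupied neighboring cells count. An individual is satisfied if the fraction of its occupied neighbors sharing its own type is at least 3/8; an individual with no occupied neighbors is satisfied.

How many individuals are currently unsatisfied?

5

(1,1)Q 1/1 satisfied
(1,2)Q 1/2 satisfied
(2,2)P 0/2 not
(2,3)Q 1/2 satisfied
(2,4)Q 1/3 not
(2,5)P 0/2 not
(3,1)Q 1/1 satisfied
(3,4)P 0/2 not
(3,5)Q 0/2 not
(4,1)Q 1/2 satisfied
(4,3)Q 0/0 satisfied
(5,1)P 1/2 satisfied
(5,2)P 2/2 satisfied
(5,4)Q 0/0 satisfied
(6,2)P 2/3 satisfied
(6,3)P 1/1 satisfied
(6,5)P 1/1 satisfied
(7,1)Q 1/1 satisfied
(7,2)Q 1/2 satisfied
(7,4)P 1/1 satisfied
(7,5)P 2/2 satisfied
Unsatisfied: (2,2), (2,4), (2,5), (3,4), (3,5) — 5 in total.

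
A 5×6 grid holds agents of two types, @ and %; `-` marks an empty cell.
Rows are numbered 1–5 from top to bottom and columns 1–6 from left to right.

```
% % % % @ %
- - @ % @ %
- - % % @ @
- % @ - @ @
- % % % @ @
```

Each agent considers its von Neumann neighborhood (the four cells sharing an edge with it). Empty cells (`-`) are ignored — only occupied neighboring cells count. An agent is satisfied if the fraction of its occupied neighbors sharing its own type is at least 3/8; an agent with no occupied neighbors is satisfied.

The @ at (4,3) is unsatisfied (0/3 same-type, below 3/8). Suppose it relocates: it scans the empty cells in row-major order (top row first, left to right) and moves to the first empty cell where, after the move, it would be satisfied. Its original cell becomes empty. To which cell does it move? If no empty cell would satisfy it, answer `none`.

Vacating (4,3). Empty cells in order:
  (2,1): 0/1 same-type → still unsatisfied.
  (2,2): 1/2 same-type → satisfied — stop here.

(2,2)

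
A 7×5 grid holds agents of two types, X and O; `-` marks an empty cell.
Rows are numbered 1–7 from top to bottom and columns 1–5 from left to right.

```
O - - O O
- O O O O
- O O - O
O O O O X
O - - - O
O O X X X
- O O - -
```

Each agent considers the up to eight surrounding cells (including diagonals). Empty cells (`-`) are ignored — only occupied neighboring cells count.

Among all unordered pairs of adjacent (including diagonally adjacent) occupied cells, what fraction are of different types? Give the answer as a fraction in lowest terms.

Scan each occupied cell's neighbors to the right and below (and the two forward diagonals) so each pair is counted once.
Row 1: O(1,1)–O(2,2)= O(1,4)–O(1,5)= O(1,4)–O(2,4)= O(1,4)–O(2,5)= O(1,4)–O(2,3)= O(1,5)–O(2,5)= O(1,5)–O(2,4)=  → 0/7 unlike.
Row 2: O(2,2)–O(2,3)= O(2,2)–O(3,2)= O(2,2)–O(3,3)= O(2,3)–O(2,4)= O(2,3)–O(3,3)= O(2,3)–O(3,2)= O(2,4)–O(2,5)= O(2,4)–O(3,5)= O(2,4)–O(3,3)= O(2,5)–O(3,5)=  → 0/10 unlike.
Row 3: O(3,2)–O(3,3)= O(3,2)–O(4,2)= O(3,2)–O(4,3)= O(3,2)–O(4,1)= O(3,3)–O(4,3)= O(3,3)–O(4,4)= O(3,3)–O(4,2)= O(3,5)–X(4,5)≠ O(3,5)–O(4,4)=  → 1/9 unlike.
Row 4: O(4,1)–O(4,2)= O(4,1)–O(5,1)= O(4,2)–O(4,3)= O(4,2)–O(5,1)= O(4,3)–O(4,4)= O(4,4)–X(4,5)≠ O(4,4)–O(5,5)= X(4,5)–O(5,5)≠  → 2/8 unlike.
Row 5: O(5,1)–O(6,1)= O(5,1)–O(6,2)= O(5,5)–X(6,5)≠ O(5,5)–X(6,4)≠  → 2/4 unlike.
Row 6: O(6,1)–O(6,2)= O(6,1)–O(7,2)= O(6,2)–X(6,3)≠ O(6,2)–O(7,2)= O(6,2)–O(7,3)= X(6,3)–X(6,4)= X(6,3)–O(7,3)≠ X(6,3)–O(7,2)≠ X(6,4)–X(6,5)= X(6,4)–O(7,3)≠  → 4/10 unlike.
Row 7: O(7,2)–O(7,3)=  → 0/1 unlike.
Total adjacent occupied pairs: 49; unlike-type pairs: 9.
9/49 is already in lowest terms.

9/49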